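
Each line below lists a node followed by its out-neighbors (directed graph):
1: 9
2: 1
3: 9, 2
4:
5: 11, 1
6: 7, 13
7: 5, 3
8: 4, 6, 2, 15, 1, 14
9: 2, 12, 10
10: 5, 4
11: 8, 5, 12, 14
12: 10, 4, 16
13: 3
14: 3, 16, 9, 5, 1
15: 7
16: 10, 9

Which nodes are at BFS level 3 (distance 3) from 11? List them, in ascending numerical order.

Level 0: 11
Level 1: 5, 8, 12, 14
Level 2: 1, 2, 3, 4, 6, 9, 10, 15, 16
Level 3: 7, 13

7, 13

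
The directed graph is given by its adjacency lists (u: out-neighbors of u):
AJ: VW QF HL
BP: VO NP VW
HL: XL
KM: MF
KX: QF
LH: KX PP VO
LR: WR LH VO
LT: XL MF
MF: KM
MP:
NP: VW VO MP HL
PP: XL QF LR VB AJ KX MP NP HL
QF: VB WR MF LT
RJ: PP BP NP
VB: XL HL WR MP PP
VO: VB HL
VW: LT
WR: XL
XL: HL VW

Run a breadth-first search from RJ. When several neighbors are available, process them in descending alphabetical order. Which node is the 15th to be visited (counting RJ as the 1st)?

WR

Visit RJ; enqueue PP, NP, BP → queue [PP, NP, BP]
Visit PP; enqueue XL, VB, QF, MP, LR, KX, HL, AJ → queue [NP, BP, XL, VB, QF, MP, LR, KX, HL, AJ]
Visit NP; enqueue VW, VO → queue [BP, XL, VB, QF, MP, LR, KX, HL, AJ, VW, VO]
Visit BP → queue [XL, VB, QF, MP, LR, KX, HL, AJ, VW, VO]
Visit XL → queue [VB, QF, MP, LR, KX, HL, AJ, VW, VO]
Visit VB; enqueue WR → queue [QF, MP, LR, KX, HL, AJ, VW, VO, WR]
Visit QF; enqueue MF, LT → queue [MP, LR, KX, HL, AJ, VW, VO, WR, MF, LT]
Visit MP → queue [LR, KX, HL, AJ, VW, VO, WR, MF, LT]
Visit LR; enqueue LH → queue [KX, HL, AJ, VW, VO, WR, MF, LT, LH]
Visit KX → queue [HL, AJ, VW, VO, WR, MF, LT, LH]
Visit HL → queue [AJ, VW, VO, WR, MF, LT, LH]
Visit AJ → queue [VW, VO, WR, MF, LT, LH]
Visit VW → queue [VO, WR, MF, LT, LH]
Visit VO → queue [WR, MF, LT, LH]
Visit WR → queue [MF, LT, LH]
Visit MF; enqueue KM → queue [LT, LH, KM]
Visit LT → queue [LH, KM]
Visit LH → queue [KM]
Visit KM → queue []

Visit order: RJ, PP, NP, BP, XL, VB, QF, MP, LR, KX, HL, AJ, VW, VO, WR, MF, LT, LH, KM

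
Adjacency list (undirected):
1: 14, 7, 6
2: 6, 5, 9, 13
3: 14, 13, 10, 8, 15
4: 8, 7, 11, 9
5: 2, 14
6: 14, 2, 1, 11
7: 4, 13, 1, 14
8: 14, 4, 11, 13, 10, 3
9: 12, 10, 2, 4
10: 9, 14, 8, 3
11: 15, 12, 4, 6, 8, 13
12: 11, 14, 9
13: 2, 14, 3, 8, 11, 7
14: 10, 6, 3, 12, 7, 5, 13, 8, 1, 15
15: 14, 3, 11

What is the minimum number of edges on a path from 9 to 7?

Level 0: 9
Level 1: 2, 4, 10, 12
Level 2: 3, 5, 6, 7, 8, 11, 13, 14
Level 3: 1, 15
7 first appears at level 2.

2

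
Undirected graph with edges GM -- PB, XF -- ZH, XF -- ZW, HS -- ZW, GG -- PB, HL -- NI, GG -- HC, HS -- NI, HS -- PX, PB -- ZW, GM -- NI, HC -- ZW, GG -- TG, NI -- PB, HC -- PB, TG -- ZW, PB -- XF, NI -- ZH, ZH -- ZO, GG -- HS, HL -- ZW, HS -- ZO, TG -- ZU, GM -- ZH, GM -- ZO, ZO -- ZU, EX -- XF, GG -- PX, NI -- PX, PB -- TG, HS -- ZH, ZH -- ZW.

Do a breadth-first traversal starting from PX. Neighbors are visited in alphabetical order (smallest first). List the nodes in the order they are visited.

Visit PX; enqueue GG, HS, NI → queue [GG, HS, NI]
Visit GG; enqueue HC, PB, TG → queue [HS, NI, HC, PB, TG]
Visit HS; enqueue ZH, ZO, ZW → queue [NI, HC, PB, TG, ZH, ZO, ZW]
Visit NI; enqueue GM, HL → queue [HC, PB, TG, ZH, ZO, ZW, GM, HL]
Visit HC → queue [PB, TG, ZH, ZO, ZW, GM, HL]
Visit PB; enqueue XF → queue [TG, ZH, ZO, ZW, GM, HL, XF]
Visit TG; enqueue ZU → queue [ZH, ZO, ZW, GM, HL, XF, ZU]
Visit ZH → queue [ZO, ZW, GM, HL, XF, ZU]
Visit ZO → queue [ZW, GM, HL, XF, ZU]
Visit ZW → queue [GM, HL, XF, ZU]
Visit GM → queue [HL, XF, ZU]
Visit HL → queue [XF, ZU]
Visit XF; enqueue EX → queue [ZU, EX]
Visit ZU → queue [EX]
Visit EX → queue []

PX, GG, HS, NI, HC, PB, TG, ZH, ZO, ZW, GM, HL, XF, ZU, EX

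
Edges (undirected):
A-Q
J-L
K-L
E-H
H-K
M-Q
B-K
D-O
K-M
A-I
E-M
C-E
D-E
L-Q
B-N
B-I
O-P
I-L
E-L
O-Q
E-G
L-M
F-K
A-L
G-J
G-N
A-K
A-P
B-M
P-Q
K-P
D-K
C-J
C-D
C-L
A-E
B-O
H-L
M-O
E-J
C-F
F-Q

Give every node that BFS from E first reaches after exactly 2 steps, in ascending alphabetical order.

B, F, I, K, N, O, P, Q

Level 0: E
Level 1: A, C, D, G, H, J, L, M
Level 2: B, F, I, K, N, O, P, Q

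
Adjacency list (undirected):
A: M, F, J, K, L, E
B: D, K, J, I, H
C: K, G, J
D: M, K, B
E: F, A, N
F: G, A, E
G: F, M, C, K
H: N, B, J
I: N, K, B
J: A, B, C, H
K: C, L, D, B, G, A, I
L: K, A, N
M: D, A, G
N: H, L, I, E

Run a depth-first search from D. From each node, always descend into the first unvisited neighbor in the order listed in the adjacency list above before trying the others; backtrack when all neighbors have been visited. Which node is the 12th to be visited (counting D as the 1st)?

J

Visit D
D → M
M → A
A → F
F → G
G → C
C → K
K → L
L → N
N → H
H → B
B → J
B → I
N → E

Visit order: D, M, A, F, G, C, K, L, N, H, B, J, I, E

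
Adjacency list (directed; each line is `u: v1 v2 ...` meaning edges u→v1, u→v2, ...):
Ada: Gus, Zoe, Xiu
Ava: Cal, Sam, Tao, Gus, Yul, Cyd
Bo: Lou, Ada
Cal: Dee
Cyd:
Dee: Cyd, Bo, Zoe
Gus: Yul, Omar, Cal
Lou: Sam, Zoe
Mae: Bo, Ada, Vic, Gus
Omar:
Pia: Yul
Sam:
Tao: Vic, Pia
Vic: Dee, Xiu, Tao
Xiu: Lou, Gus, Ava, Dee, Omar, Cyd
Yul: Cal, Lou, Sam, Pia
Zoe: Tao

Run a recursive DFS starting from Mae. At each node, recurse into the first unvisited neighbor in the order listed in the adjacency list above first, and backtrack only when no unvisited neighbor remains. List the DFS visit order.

Mae → Bo → Lou → Sam → Zoe → Tao → Vic → Dee → Cyd → Xiu → Gus → Yul → Cal → Pia → Omar → Ava → Ada

Visit Mae
Mae → Bo
Bo → Lou
Lou → Sam
Lou → Zoe
Zoe → Tao
Tao → Vic
Vic → Dee
Dee → Cyd
Vic → Xiu
Xiu → Gus
Gus → Yul
Yul → Cal
Yul → Pia
Gus → Omar
Xiu → Ava
Bo → Ada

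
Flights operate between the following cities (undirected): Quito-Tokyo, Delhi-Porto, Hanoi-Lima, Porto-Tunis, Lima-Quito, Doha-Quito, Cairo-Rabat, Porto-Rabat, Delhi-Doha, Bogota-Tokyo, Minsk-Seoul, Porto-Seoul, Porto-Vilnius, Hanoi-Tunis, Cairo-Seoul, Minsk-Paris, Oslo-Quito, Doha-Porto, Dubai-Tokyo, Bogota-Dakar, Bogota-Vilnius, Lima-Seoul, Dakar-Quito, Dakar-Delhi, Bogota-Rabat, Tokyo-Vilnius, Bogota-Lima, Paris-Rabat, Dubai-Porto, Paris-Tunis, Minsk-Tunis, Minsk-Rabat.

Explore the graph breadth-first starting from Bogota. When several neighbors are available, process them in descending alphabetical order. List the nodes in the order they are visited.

Bogota, Vilnius, Tokyo, Rabat, Lima, Dakar, Porto, Quito, Dubai, Paris, Minsk, Cairo, Seoul, Hanoi, Delhi, Tunis, Doha, Oslo

Visit Bogota; enqueue Vilnius, Tokyo, Rabat, Lima, Dakar → queue [Vilnius, Tokyo, Rabat, Lima, Dakar]
Visit Vilnius; enqueue Porto → queue [Tokyo, Rabat, Lima, Dakar, Porto]
Visit Tokyo; enqueue Quito, Dubai → queue [Rabat, Lima, Dakar, Porto, Quito, Dubai]
Visit Rabat; enqueue Paris, Minsk, Cairo → queue [Lima, Dakar, Porto, Quito, Dubai, Paris, Minsk, Cairo]
Visit Lima; enqueue Seoul, Hanoi → queue [Dakar, Porto, Quito, Dubai, Paris, Minsk, Cairo, Seoul, Hanoi]
Visit Dakar; enqueue Delhi → queue [Porto, Quito, Dubai, Paris, Minsk, Cairo, Seoul, Hanoi, Delhi]
Visit Porto; enqueue Tunis, Doha → queue [Quito, Dubai, Paris, Minsk, Cairo, Seoul, Hanoi, Delhi, Tunis, Doha]
Visit Quito; enqueue Oslo → queue [Dubai, Paris, Minsk, Cairo, Seoul, Hanoi, Delhi, Tunis, Doha, Oslo]
Visit Dubai → queue [Paris, Minsk, Cairo, Seoul, Hanoi, Delhi, Tunis, Doha, Oslo]
Visit Paris → queue [Minsk, Cairo, Seoul, Hanoi, Delhi, Tunis, Doha, Oslo]
Visit Minsk → queue [Cairo, Seoul, Hanoi, Delhi, Tunis, Doha, Oslo]
Visit Cairo → queue [Seoul, Hanoi, Delhi, Tunis, Doha, Oslo]
Visit Seoul → queue [Hanoi, Delhi, Tunis, Doha, Oslo]
Visit Hanoi → queue [Delhi, Tunis, Doha, Oslo]
Visit Delhi → queue [Tunis, Doha, Oslo]
Visit Tunis → queue [Doha, Oslo]
Visit Doha → queue [Oslo]
Visit Oslo → queue []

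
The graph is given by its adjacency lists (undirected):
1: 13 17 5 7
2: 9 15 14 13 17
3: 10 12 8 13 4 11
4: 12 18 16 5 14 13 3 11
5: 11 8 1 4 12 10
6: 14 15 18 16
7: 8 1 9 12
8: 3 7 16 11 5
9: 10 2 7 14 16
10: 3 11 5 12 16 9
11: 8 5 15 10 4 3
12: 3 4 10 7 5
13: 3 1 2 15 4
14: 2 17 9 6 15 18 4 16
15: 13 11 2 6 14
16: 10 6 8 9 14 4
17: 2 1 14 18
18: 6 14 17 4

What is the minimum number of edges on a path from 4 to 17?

2

Level 0: 4
Level 1: 3, 5, 11, 12, 13, 14, 16, 18
Level 2: 1, 2, 6, 7, 8, 9, 10, 15, 17
17 first appears at level 2.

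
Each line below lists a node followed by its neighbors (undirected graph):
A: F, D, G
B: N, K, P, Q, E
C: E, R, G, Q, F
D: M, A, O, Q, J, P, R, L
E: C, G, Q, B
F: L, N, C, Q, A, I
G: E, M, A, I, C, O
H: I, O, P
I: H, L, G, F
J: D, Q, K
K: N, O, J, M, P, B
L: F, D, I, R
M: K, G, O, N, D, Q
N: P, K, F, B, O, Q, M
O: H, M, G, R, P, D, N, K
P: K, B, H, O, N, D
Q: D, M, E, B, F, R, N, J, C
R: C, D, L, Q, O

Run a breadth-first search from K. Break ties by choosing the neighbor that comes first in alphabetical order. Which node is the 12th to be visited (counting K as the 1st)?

F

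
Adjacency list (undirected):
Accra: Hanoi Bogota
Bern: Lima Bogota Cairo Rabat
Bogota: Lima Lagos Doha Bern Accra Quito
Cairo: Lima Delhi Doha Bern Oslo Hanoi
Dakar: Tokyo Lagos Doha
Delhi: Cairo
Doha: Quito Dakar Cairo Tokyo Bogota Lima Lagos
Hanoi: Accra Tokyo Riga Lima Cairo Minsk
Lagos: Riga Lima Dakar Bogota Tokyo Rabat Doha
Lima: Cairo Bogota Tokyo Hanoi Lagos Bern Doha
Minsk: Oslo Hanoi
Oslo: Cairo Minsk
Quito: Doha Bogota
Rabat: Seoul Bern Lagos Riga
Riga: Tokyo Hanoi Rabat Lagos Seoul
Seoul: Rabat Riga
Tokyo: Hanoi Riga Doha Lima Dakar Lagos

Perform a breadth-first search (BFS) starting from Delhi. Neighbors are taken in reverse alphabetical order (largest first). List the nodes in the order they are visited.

Visit Delhi; enqueue Cairo → queue [Cairo]
Visit Cairo; enqueue Oslo, Lima, Hanoi, Doha, Bern → queue [Oslo, Lima, Hanoi, Doha, Bern]
Visit Oslo; enqueue Minsk → queue [Lima, Hanoi, Doha, Bern, Minsk]
Visit Lima; enqueue Tokyo, Lagos, Bogota → queue [Hanoi, Doha, Bern, Minsk, Tokyo, Lagos, Bogota]
Visit Hanoi; enqueue Riga, Accra → queue [Doha, Bern, Minsk, Tokyo, Lagos, Bogota, Riga, Accra]
Visit Doha; enqueue Quito, Dakar → queue [Bern, Minsk, Tokyo, Lagos, Bogota, Riga, Accra, Quito, Dakar]
Visit Bern; enqueue Rabat → queue [Minsk, Tokyo, Lagos, Bogota, Riga, Accra, Quito, Dakar, Rabat]
Visit Minsk → queue [Tokyo, Lagos, Bogota, Riga, Accra, Quito, Dakar, Rabat]
Visit Tokyo → queue [Lagos, Bogota, Riga, Accra, Quito, Dakar, Rabat]
Visit Lagos → queue [Bogota, Riga, Accra, Quito, Dakar, Rabat]
Visit Bogota → queue [Riga, Accra, Quito, Dakar, Rabat]
Visit Riga; enqueue Seoul → queue [Accra, Quito, Dakar, Rabat, Seoul]
Visit Accra → queue [Quito, Dakar, Rabat, Seoul]
Visit Quito → queue [Dakar, Rabat, Seoul]
Visit Dakar → queue [Rabat, Seoul]
Visit Rabat → queue [Seoul]
Visit Seoul → queue []

Delhi -> Cairo -> Oslo -> Lima -> Hanoi -> Doha -> Bern -> Minsk -> Tokyo -> Lagos -> Bogota -> Riga -> Accra -> Quito -> Dakar -> Rabat -> Seoul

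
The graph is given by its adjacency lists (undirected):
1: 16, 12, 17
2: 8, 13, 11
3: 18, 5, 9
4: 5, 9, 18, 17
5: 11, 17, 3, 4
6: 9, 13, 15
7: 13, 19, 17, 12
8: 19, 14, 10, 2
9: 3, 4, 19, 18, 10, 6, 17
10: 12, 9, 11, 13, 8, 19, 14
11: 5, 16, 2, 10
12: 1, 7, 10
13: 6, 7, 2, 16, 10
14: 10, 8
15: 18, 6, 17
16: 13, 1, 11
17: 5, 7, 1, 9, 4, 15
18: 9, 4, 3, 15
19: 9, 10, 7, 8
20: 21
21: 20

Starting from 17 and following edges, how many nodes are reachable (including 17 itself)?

BFS from 17 visits: 17, 5, 7, 1, 9, 4, 15, 11, 3, 13, 19, 12, 16, 18, 10, 6, 2, 8, 14
Reachable nodes: 19 of 21 total.

19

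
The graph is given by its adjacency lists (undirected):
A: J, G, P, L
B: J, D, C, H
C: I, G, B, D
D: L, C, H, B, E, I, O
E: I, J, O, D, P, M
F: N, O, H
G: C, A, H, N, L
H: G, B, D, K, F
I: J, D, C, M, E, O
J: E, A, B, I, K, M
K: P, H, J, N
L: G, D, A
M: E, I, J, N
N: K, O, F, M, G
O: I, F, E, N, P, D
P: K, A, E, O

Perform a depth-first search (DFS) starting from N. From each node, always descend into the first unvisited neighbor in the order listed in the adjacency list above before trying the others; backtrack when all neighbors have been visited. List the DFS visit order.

Visit N
N → K
K → P
P → A
A → J
J → E
E → I
I → D
D → L
L → G
G → C
C → B
B → H
H → F
F → O
I → M

N → K → P → A → J → E → I → D → L → G → C → B → H → F → O → M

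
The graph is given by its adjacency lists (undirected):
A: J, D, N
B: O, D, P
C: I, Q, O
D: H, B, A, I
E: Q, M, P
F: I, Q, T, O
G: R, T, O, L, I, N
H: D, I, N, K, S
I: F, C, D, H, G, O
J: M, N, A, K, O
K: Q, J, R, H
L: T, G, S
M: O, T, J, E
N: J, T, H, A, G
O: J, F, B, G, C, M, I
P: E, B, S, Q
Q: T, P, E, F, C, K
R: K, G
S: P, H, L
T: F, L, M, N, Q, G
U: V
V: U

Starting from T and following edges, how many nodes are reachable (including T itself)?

BFS from T visits: T, F, L, M, N, Q, G, I, O, S, J, E, H, A, P, C, K, R, D, B
Reachable nodes: 20 of 22 total.

20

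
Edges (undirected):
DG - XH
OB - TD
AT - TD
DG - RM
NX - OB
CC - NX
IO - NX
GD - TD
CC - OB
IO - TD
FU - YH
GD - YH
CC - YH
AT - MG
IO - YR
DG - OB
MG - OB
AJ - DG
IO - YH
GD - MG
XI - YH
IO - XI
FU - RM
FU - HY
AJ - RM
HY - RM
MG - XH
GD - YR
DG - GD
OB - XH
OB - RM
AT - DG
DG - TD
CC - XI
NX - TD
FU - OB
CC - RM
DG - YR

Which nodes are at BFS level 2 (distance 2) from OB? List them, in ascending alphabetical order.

AJ, AT, GD, HY, IO, XI, YH, YR

Level 0: OB
Level 1: CC, DG, FU, MG, NX, RM, TD, XH
Level 2: AJ, AT, GD, HY, IO, XI, YH, YR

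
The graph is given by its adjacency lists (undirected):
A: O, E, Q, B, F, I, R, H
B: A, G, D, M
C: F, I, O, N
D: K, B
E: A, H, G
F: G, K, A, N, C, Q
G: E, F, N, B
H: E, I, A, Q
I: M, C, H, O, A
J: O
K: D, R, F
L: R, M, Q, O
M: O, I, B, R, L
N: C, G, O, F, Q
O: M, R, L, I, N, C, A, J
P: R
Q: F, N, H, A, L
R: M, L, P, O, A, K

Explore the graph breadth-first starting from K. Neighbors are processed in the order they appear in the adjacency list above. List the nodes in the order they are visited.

K, D, R, F, B, M, L, P, O, A, G, N, C, Q, I, J, E, H

Visit K; enqueue D, R, F → queue [D, R, F]
Visit D; enqueue B → queue [R, F, B]
Visit R; enqueue M, L, P, O, A → queue [F, B, M, L, P, O, A]
Visit F; enqueue G, N, C, Q → queue [B, M, L, P, O, A, G, N, C, Q]
Visit B → queue [M, L, P, O, A, G, N, C, Q]
Visit M; enqueue I → queue [L, P, O, A, G, N, C, Q, I]
Visit L → queue [P, O, A, G, N, C, Q, I]
Visit P → queue [O, A, G, N, C, Q, I]
Visit O; enqueue J → queue [A, G, N, C, Q, I, J]
Visit A; enqueue E, H → queue [G, N, C, Q, I, J, E, H]
Visit G → queue [N, C, Q, I, J, E, H]
Visit N → queue [C, Q, I, J, E, H]
Visit C → queue [Q, I, J, E, H]
Visit Q → queue [I, J, E, H]
Visit I → queue [J, E, H]
Visit J → queue [E, H]
Visit E → queue [H]
Visit H → queue []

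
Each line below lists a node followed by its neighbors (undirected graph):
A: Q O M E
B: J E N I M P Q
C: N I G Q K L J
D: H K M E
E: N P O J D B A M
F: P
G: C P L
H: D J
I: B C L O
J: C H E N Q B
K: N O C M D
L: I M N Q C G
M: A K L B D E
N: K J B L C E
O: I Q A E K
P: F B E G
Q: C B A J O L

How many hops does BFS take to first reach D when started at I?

3

Level 0: I
Level 1: B, C, L, O
Level 2: A, E, G, J, K, M, N, P, Q
Level 3: D, F, H
D first appears at level 3.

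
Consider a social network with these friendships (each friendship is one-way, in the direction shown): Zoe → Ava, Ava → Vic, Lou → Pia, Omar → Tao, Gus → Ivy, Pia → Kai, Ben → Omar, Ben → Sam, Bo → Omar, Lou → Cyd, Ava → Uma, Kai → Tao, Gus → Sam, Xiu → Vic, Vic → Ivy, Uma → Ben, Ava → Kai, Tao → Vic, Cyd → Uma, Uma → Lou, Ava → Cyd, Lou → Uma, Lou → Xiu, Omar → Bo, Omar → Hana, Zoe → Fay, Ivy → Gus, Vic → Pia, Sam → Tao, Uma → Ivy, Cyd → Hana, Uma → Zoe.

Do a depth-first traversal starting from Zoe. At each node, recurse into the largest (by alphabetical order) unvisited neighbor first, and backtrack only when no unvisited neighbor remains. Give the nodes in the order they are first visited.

Visit Zoe
Zoe → Fay
Zoe → Ava
Ava → Vic
Vic → Pia
Pia → Kai
Kai → Tao
Vic → Ivy
Ivy → Gus
Gus → Sam
Ava → Uma
Uma → Lou
Lou → Xiu
Lou → Cyd
Cyd → Hana
Uma → Ben
Ben → Omar
Omar → Bo

Zoe, Fay, Ava, Vic, Pia, Kai, Tao, Ivy, Gus, Sam, Uma, Lou, Xiu, Cyd, Hana, Ben, Omar, Bo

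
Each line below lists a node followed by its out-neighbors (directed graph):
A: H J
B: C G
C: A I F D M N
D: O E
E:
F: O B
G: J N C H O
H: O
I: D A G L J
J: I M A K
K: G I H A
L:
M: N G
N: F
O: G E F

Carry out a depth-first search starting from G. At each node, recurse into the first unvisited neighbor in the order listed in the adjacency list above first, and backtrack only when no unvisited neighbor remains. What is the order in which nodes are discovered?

G, J, I, D, O, E, F, B, C, A, H, M, N, L, K

Visit G
G → J
J → I
I → D
D → O
O → E
O → F
F → B
B → C
C → A
A → H
C → M
M → N
I → L
J → K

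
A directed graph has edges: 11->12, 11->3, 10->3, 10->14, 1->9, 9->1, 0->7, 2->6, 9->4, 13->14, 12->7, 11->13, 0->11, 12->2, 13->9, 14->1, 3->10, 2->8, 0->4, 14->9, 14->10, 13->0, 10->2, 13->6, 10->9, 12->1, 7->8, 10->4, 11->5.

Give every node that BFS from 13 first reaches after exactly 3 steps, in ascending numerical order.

2, 3, 5, 8, 12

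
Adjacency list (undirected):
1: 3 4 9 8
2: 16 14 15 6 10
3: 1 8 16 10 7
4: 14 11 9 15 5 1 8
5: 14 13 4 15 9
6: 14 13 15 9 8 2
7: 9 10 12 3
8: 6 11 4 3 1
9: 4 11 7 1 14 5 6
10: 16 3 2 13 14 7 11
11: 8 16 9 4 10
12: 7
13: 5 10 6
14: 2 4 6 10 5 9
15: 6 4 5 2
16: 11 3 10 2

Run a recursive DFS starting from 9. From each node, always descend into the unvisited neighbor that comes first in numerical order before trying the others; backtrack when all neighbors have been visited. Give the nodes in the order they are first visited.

9 → 1 → 3 → 7 → 10 → 2 → 6 → 8 → 4 → 5 → 13 → 14 → 15 → 11 → 16 → 12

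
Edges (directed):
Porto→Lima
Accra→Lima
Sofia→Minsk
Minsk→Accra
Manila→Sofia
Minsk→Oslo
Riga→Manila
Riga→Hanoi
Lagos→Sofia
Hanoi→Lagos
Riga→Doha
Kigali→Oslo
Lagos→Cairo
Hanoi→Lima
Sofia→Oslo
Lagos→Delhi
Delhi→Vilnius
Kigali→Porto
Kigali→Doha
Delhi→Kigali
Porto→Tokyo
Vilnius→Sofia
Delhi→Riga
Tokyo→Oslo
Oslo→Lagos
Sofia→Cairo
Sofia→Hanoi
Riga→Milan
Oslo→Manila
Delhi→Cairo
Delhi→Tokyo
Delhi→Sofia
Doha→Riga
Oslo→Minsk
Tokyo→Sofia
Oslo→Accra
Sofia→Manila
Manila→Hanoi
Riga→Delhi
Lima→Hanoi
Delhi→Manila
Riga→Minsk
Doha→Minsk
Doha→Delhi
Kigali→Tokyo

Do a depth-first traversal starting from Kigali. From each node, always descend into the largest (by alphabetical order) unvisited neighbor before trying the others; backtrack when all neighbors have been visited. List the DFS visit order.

Kigali Tokyo Sofia Oslo Minsk Accra Lima Hanoi Lagos Delhi Vilnius Riga Milan Manila Doha Cairo Porto

Visit Kigali
Kigali → Tokyo
Tokyo → Sofia
Sofia → Oslo
Oslo → Minsk
Minsk → Accra
Accra → Lima
Lima → Hanoi
Hanoi → Lagos
Lagos → Delhi
Delhi → Vilnius
Delhi → Riga
Riga → Milan
Riga → Manila
Riga → Doha
Delhi → Cairo
Kigali → Porto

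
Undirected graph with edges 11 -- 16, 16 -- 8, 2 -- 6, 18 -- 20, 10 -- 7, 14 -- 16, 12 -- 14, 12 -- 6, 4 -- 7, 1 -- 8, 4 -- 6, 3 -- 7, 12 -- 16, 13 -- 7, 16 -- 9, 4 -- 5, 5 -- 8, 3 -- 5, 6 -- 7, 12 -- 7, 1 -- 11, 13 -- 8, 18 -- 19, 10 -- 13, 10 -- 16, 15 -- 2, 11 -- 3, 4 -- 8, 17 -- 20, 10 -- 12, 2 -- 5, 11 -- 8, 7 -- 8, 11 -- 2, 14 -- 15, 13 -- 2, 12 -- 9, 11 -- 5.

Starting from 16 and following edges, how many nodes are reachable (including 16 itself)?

16

BFS from 16 visits: 16, 8, 9, 10, 11, 12, 14, 1, 4, 5, 7, 13, 2, 3, 6, 15
Reachable nodes: 16 of 20 total.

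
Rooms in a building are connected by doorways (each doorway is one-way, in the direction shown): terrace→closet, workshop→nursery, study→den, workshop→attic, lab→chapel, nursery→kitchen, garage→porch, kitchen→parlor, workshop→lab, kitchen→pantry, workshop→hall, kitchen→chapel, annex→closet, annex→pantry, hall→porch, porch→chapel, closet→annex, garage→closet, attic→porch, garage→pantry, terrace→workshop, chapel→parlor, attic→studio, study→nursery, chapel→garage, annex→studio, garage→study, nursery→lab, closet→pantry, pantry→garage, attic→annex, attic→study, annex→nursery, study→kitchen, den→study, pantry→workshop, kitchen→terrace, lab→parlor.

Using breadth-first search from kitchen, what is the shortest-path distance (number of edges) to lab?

3

Level 0: kitchen
Level 1: chapel, pantry, parlor, terrace
Level 2: closet, garage, workshop
Level 3: annex, attic, hall, lab, nursery, porch, study
Level 4: den, studio
lab first appears at level 3.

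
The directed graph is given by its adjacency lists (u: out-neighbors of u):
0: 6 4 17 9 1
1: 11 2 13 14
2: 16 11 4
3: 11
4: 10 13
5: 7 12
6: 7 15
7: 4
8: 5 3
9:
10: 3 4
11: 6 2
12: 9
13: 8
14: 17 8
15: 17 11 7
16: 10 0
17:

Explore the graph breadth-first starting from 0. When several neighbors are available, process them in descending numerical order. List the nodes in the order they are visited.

Visit 0; enqueue 17, 9, 6, 4, 1 → queue [17, 9, 6, 4, 1]
Visit 17 → queue [9, 6, 4, 1]
Visit 9 → queue [6, 4, 1]
Visit 6; enqueue 15, 7 → queue [4, 1, 15, 7]
Visit 4; enqueue 13, 10 → queue [1, 15, 7, 13, 10]
Visit 1; enqueue 14, 11, 2 → queue [15, 7, 13, 10, 14, 11, 2]
Visit 15 → queue [7, 13, 10, 14, 11, 2]
Visit 7 → queue [13, 10, 14, 11, 2]
Visit 13; enqueue 8 → queue [10, 14, 11, 2, 8]
Visit 10; enqueue 3 → queue [14, 11, 2, 8, 3]
Visit 14 → queue [11, 2, 8, 3]
Visit 11 → queue [2, 8, 3]
Visit 2; enqueue 16 → queue [8, 3, 16]
Visit 8; enqueue 5 → queue [3, 16, 5]
Visit 3 → queue [16, 5]
Visit 16 → queue [5]
Visit 5; enqueue 12 → queue [12]
Visit 12 → queue []

0 → 17 → 9 → 6 → 4 → 1 → 15 → 7 → 13 → 10 → 14 → 11 → 2 → 8 → 3 → 16 → 5 → 12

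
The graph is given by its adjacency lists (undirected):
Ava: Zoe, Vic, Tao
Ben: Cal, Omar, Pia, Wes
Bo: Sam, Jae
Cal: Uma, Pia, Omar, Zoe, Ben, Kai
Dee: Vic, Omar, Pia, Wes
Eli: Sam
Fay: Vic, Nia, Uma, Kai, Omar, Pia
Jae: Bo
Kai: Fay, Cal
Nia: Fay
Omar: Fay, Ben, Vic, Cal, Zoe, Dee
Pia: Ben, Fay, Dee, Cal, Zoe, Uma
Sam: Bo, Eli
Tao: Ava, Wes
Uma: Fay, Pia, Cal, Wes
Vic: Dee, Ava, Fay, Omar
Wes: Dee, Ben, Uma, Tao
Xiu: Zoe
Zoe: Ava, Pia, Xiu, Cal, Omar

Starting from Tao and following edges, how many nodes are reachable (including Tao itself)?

15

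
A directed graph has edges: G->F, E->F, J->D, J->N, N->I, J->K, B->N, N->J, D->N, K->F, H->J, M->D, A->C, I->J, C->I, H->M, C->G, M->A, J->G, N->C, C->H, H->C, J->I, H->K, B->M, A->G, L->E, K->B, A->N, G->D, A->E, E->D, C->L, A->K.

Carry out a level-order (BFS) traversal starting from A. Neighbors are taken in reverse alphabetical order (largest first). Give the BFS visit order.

A → N → K → G → E → C → J → I → F → B → D → L → H → M

Visit A; enqueue N, K, G, E, C → queue [N, K, G, E, C]
Visit N; enqueue J, I → queue [K, G, E, C, J, I]
Visit K; enqueue F, B → queue [G, E, C, J, I, F, B]
Visit G; enqueue D → queue [E, C, J, I, F, B, D]
Visit E → queue [C, J, I, F, B, D]
Visit C; enqueue L, H → queue [J, I, F, B, D, L, H]
Visit J → queue [I, F, B, D, L, H]
Visit I → queue [F, B, D, L, H]
Visit F → queue [B, D, L, H]
Visit B; enqueue M → queue [D, L, H, M]
Visit D → queue [L, H, M]
Visit L → queue [H, M]
Visit H → queue [M]
Visit M → queue []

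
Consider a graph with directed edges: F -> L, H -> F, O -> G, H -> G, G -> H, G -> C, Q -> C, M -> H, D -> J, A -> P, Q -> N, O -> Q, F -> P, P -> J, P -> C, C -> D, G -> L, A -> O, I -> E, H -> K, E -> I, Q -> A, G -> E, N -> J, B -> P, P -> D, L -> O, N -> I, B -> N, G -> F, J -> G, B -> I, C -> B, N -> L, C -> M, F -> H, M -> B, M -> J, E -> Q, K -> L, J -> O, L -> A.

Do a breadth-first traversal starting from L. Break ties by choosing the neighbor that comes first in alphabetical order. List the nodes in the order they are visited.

L, A, O, P, G, Q, C, D, J, E, F, H, N, B, M, I, K

Visit L; enqueue A, O → queue [A, O]
Visit A; enqueue P → queue [O, P]
Visit O; enqueue G, Q → queue [P, G, Q]
Visit P; enqueue C, D, J → queue [G, Q, C, D, J]
Visit G; enqueue E, F, H → queue [Q, C, D, J, E, F, H]
Visit Q; enqueue N → queue [C, D, J, E, F, H, N]
Visit C; enqueue B, M → queue [D, J, E, F, H, N, B, M]
Visit D → queue [J, E, F, H, N, B, M]
Visit J → queue [E, F, H, N, B, M]
Visit E; enqueue I → queue [F, H, N, B, M, I]
Visit F → queue [H, N, B, M, I]
Visit H; enqueue K → queue [N, B, M, I, K]
Visit N → queue [B, M, I, K]
Visit B → queue [M, I, K]
Visit M → queue [I, K]
Visit I → queue [K]
Visit K → queue []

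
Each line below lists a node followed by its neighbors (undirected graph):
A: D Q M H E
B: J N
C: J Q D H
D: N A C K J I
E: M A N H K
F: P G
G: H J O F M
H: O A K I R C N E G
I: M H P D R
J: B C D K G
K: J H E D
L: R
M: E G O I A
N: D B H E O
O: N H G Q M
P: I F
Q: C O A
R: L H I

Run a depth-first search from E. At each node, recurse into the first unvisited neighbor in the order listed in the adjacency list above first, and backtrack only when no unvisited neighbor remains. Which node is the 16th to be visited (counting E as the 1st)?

F

Visit E
E → M
M → G
G → H
H → O
O → N
N → D
D → A
A → Q
Q → C
C → J
J → B
J → K
D → I
I → P
P → F
I → R
R → L

Visit order: E, M, G, H, O, N, D, A, Q, C, J, B, K, I, P, F, R, L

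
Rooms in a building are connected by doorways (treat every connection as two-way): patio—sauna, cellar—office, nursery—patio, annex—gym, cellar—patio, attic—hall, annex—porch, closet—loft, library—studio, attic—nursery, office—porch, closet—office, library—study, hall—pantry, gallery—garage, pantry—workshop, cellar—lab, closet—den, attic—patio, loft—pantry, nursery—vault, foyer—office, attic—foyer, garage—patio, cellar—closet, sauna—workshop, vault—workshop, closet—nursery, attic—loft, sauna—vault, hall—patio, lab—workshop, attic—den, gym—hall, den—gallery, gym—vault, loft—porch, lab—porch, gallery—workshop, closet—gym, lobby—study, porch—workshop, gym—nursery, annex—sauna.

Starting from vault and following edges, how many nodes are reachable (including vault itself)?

BFS from vault visits: vault, workshop, sauna, nursery, gym, porch, pantry, lab, gallery, patio, annex, closet, attic, hall, office, loft, cellar, garage, den, foyer
Reachable nodes: 20 of 24 total.

20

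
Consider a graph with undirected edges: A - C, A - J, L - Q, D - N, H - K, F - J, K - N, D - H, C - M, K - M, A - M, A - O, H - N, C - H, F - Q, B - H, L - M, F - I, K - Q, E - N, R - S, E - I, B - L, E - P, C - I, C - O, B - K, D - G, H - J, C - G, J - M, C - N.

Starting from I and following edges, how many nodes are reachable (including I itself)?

BFS from I visits: I, F, E, C, Q, J, P, N, O, M, H, G, A, L, K, D, B
Reachable nodes: 17 of 19 total.

17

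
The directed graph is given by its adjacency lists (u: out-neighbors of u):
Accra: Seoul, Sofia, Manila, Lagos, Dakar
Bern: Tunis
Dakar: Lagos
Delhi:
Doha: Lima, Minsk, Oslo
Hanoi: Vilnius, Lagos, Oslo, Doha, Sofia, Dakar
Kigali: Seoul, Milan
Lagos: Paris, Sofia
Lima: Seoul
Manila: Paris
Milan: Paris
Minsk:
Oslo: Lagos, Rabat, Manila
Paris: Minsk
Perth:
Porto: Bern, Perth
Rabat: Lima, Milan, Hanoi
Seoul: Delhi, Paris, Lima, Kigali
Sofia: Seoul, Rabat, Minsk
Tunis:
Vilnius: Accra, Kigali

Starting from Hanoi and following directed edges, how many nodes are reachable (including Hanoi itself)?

17

BFS from Hanoi visits: Hanoi, Vilnius, Sofia, Oslo, Lagos, Doha, Dakar, Kigali, Accra, Seoul, Rabat, Minsk, Manila, Paris, Lima, Milan, Delhi
Reachable nodes: 17 of 21 total.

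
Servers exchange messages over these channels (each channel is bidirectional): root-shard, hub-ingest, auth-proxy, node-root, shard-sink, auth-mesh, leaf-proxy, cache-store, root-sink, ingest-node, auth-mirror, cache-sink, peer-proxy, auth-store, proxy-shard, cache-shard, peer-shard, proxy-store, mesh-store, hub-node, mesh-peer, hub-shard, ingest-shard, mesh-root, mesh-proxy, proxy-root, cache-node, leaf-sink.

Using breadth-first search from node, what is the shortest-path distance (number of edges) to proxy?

Level 0: node
Level 1: cache, hub, ingest, root
Level 2: mesh, proxy, shard, sink, store
Level 3: auth, leaf, peer
Level 4: mirror
proxy first appears at level 2.

2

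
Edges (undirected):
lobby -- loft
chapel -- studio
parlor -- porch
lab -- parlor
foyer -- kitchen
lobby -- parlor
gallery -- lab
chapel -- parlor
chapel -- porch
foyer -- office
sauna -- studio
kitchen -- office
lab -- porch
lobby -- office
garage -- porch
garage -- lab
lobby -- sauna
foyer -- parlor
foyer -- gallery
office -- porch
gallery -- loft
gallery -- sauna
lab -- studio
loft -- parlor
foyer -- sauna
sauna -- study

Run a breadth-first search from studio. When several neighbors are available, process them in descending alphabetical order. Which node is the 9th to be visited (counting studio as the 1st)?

porch

Visit studio; enqueue sauna, lab, chapel → queue [sauna, lab, chapel]
Visit sauna; enqueue study, lobby, gallery, foyer → queue [lab, chapel, study, lobby, gallery, foyer]
Visit lab; enqueue porch, parlor, garage → queue [chapel, study, lobby, gallery, foyer, porch, parlor, garage]
Visit chapel → queue [study, lobby, gallery, foyer, porch, parlor, garage]
Visit study → queue [lobby, gallery, foyer, porch, parlor, garage]
Visit lobby; enqueue office, loft → queue [gallery, foyer, porch, parlor, garage, office, loft]
Visit gallery → queue [foyer, porch, parlor, garage, office, loft]
Visit foyer; enqueue kitchen → queue [porch, parlor, garage, office, loft, kitchen]
Visit porch → queue [parlor, garage, office, loft, kitchen]
Visit parlor → queue [garage, office, loft, kitchen]
Visit garage → queue [office, loft, kitchen]
Visit office → queue [loft, kitchen]
Visit loft → queue [kitchen]
Visit kitchen → queue []

Visit order: studio, sauna, lab, chapel, study, lobby, gallery, foyer, porch, parlor, garage, office, loft, kitchen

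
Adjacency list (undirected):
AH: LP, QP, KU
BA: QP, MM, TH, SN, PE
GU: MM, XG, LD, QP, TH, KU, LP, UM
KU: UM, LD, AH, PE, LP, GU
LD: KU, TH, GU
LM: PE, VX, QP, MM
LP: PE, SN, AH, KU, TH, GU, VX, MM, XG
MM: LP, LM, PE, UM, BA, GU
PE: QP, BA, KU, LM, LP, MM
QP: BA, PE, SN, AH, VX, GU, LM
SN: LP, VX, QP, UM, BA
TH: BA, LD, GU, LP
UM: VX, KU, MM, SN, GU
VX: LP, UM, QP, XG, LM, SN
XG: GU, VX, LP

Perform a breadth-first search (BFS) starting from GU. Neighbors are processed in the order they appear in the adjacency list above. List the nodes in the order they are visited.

GU, MM, XG, LD, QP, TH, KU, LP, UM, LM, PE, BA, VX, SN, AH

Visit GU; enqueue MM, XG, LD, QP, TH, KU, LP, UM → queue [MM, XG, LD, QP, TH, KU, LP, UM]
Visit MM; enqueue LM, PE, BA → queue [XG, LD, QP, TH, KU, LP, UM, LM, PE, BA]
Visit XG; enqueue VX → queue [LD, QP, TH, KU, LP, UM, LM, PE, BA, VX]
Visit LD → queue [QP, TH, KU, LP, UM, LM, PE, BA, VX]
Visit QP; enqueue SN, AH → queue [TH, KU, LP, UM, LM, PE, BA, VX, SN, AH]
Visit TH → queue [KU, LP, UM, LM, PE, BA, VX, SN, AH]
Visit KU → queue [LP, UM, LM, PE, BA, VX, SN, AH]
Visit LP → queue [UM, LM, PE, BA, VX, SN, AH]
Visit UM → queue [LM, PE, BA, VX, SN, AH]
Visit LM → queue [PE, BA, VX, SN, AH]
Visit PE → queue [BA, VX, SN, AH]
Visit BA → queue [VX, SN, AH]
Visit VX → queue [SN, AH]
Visit SN → queue [AH]
Visit AH → queue []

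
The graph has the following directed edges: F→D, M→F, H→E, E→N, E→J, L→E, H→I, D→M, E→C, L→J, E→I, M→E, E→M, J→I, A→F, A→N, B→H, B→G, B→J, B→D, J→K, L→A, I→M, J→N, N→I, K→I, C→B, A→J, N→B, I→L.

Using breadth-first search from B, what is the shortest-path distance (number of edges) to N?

2

Level 0: B
Level 1: D, G, H, J
Level 2: E, I, K, M, N
Level 3: C, F, L
Level 4: A
N first appears at level 2.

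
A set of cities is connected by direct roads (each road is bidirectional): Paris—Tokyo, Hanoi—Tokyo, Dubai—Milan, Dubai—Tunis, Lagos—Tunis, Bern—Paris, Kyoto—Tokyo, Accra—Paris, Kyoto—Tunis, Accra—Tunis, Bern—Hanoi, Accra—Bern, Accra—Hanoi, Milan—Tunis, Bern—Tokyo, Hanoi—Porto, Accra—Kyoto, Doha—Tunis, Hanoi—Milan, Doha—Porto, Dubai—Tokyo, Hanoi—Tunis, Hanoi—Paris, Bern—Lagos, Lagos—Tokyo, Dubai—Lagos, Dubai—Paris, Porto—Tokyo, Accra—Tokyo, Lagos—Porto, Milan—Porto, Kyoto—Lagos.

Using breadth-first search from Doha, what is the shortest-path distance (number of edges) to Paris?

Level 0: Doha
Level 1: Porto, Tunis
Level 2: Accra, Dubai, Hanoi, Kyoto, Lagos, Milan, Tokyo
Level 3: Bern, Paris
Paris first appears at level 3.

3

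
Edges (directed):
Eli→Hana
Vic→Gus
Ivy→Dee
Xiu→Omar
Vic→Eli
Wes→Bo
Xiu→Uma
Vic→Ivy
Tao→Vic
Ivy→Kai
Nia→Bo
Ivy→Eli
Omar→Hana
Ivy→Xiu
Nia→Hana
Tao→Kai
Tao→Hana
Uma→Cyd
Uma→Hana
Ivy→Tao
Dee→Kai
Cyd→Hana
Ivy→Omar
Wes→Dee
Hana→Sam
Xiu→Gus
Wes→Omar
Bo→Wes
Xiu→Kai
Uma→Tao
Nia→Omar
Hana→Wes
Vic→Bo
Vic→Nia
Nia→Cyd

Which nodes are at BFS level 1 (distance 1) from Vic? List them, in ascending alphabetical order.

Level 0: Vic
Level 1: Bo, Eli, Gus, Ivy, Nia
Level 2: Cyd, Dee, Hana, Kai, Omar, Tao, Wes, Xiu
Level 3: Sam, Uma

Bo, Eli, Gus, Ivy, Nia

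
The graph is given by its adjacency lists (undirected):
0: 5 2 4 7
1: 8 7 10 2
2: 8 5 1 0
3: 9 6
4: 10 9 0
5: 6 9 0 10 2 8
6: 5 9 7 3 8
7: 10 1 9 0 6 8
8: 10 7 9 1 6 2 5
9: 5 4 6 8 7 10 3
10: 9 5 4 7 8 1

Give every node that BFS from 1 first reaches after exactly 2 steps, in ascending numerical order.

0, 4, 5, 6, 9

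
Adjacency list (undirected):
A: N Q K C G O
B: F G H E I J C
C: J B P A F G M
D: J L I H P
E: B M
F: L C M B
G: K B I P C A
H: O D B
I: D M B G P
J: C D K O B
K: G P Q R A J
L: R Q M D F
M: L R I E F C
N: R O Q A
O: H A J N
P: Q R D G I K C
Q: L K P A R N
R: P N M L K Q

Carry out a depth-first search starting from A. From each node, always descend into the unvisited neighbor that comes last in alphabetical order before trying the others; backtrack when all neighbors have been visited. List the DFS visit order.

Visit A
A → Q
Q → R
R → P
P → K
K → J
J → O
O → N
O → H
H → D
D → L
L → M
M → I
I → G
G → C
C → F
F → B
B → E

A, Q, R, P, K, J, O, N, H, D, L, M, I, G, C, F, B, E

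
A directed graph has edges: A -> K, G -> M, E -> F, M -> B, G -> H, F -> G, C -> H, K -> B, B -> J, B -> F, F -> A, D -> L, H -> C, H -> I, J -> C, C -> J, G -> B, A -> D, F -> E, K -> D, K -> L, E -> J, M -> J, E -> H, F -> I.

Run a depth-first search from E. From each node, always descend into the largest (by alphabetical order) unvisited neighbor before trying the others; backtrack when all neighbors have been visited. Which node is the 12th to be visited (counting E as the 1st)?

L

Visit E
E → J
J → C
C → H
H → I
E → F
F → G
G → M
M → B
F → A
A → K
K → L
K → D

Visit order: E, J, C, H, I, F, G, M, B, A, K, L, D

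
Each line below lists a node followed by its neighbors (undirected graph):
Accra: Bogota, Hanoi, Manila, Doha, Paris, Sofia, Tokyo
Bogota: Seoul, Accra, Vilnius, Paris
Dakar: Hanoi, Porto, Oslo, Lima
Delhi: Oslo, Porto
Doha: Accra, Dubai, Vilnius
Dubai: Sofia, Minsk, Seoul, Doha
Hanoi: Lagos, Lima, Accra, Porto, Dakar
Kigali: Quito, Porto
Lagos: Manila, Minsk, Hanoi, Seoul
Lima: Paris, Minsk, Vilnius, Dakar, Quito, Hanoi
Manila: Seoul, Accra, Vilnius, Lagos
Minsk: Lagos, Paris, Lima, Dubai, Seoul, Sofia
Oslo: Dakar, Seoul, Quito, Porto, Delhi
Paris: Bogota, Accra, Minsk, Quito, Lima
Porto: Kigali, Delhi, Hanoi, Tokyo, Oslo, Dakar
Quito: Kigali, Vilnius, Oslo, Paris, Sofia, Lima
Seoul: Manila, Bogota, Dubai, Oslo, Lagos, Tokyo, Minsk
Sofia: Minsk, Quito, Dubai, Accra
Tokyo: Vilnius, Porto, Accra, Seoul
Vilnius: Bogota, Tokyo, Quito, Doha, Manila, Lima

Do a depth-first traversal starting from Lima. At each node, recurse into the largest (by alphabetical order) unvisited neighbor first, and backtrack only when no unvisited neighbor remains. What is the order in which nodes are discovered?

Lima -> Vilnius -> Tokyo -> Seoul -> Oslo -> Quito -> Sofia -> Minsk -> Paris -> Bogota -> Accra -> Manila -> Lagos -> Hanoi -> Porto -> Kigali -> Delhi -> Dakar -> Doha -> Dubai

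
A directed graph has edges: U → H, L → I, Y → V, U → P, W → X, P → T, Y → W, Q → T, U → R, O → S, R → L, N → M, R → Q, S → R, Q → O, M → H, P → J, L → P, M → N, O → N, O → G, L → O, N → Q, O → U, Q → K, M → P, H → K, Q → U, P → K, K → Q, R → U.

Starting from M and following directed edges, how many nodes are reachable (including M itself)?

BFS from M visits: M, H, N, P, K, Q, J, T, O, U, G, S, R, L, I
Reachable nodes: 15 of 19 total.

15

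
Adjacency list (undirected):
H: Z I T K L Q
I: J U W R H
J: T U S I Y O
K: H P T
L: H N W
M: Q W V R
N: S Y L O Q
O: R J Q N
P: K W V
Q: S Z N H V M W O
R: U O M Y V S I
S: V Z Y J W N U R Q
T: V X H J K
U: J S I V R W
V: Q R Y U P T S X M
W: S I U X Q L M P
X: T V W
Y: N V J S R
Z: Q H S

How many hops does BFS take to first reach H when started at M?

Level 0: M
Level 1: Q, R, V, W
Level 2: H, I, L, N, O, P, S, T, U, X, Y, Z
Level 3: J, K
H first appears at level 2.

2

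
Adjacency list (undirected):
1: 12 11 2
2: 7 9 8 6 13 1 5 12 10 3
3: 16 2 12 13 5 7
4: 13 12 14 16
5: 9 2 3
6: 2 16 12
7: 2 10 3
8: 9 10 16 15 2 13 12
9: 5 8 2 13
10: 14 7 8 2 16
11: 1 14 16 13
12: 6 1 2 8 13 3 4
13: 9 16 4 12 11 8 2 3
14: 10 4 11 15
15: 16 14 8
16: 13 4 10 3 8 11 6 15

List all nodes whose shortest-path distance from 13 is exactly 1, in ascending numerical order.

Level 0: 13
Level 1: 2, 3, 4, 8, 9, 11, 12, 16
Level 2: 1, 5, 6, 7, 10, 14, 15

2, 3, 4, 8, 9, 11, 12, 16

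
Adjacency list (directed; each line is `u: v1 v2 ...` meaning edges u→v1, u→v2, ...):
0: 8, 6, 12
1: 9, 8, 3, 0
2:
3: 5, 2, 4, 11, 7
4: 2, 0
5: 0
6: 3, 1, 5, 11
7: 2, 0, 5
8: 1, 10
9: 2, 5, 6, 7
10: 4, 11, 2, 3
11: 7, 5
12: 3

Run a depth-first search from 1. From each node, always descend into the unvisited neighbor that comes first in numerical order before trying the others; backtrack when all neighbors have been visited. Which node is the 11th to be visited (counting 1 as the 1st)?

Visit 1
1 → 0
0 → 6
6 → 3
3 → 2
3 → 4
3 → 5
3 → 7
3 → 11
0 → 8
8 → 10
0 → 12
1 → 9

Visit order: 1, 0, 6, 3, 2, 4, 5, 7, 11, 8, 10, 12, 9

10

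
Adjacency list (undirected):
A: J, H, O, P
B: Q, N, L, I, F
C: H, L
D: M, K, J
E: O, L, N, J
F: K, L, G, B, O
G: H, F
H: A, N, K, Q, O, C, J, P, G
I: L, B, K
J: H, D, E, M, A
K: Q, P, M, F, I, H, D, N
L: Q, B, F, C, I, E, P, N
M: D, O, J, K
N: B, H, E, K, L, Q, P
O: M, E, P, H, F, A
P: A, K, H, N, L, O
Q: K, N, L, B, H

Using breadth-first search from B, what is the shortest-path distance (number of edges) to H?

2

Level 0: B
Level 1: F, I, L, N, Q
Level 2: C, E, G, H, K, O, P
Level 3: A, D, J, M
H first appears at level 2.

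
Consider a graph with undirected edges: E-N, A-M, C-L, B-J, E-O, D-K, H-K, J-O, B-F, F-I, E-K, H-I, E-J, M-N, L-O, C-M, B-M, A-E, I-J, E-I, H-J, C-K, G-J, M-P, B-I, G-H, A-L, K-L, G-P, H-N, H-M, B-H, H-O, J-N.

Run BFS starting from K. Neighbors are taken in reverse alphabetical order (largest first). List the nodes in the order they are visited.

K → L → H → E → D → C → O → A → N → M → J → I → G → B → P → F

Visit K; enqueue L, H, E, D, C → queue [L, H, E, D, C]
Visit L; enqueue O, A → queue [H, E, D, C, O, A]
Visit H; enqueue N, M, J, I, G, B → queue [E, D, C, O, A, N, M, J, I, G, B]
Visit E → queue [D, C, O, A, N, M, J, I, G, B]
Visit D → queue [C, O, A, N, M, J, I, G, B]
Visit C → queue [O, A, N, M, J, I, G, B]
Visit O → queue [A, N, M, J, I, G, B]
Visit A → queue [N, M, J, I, G, B]
Visit N → queue [M, J, I, G, B]
Visit M; enqueue P → queue [J, I, G, B, P]
Visit J → queue [I, G, B, P]
Visit I; enqueue F → queue [G, B, P, F]
Visit G → queue [B, P, F]
Visit B → queue [P, F]
Visit P → queue [F]
Visit F → queue []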